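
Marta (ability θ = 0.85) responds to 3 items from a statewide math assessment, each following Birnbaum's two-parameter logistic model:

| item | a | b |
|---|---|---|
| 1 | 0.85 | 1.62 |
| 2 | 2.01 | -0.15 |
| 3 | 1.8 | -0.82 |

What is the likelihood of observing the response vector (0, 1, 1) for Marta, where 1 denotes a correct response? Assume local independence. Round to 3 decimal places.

0.553

P(θ) = 1 / (1 + exp(−a(θ − b)))
P_1 = 1/(1+e^{0.6545}) = 0.3420
P_2 = 1/(1+e^{-2.0100}) = 0.8818
P_3 = 1/(1+e^{-3.0060}) = 0.9528
L = (1−P_1) × P_2 × P_3 = 0.6580 × 0.8818 × 0.9528 = 0.55291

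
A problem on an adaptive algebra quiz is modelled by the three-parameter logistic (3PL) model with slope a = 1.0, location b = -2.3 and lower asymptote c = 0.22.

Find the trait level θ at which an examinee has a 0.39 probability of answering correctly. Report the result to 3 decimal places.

-3.578

P(θ) = c + (1 − c) · 1 / (1 + exp(−a(θ − b)))
Remove guessing floor: (0.39 − 0.22)/(1 − 0.22) = 0.2179
logit = ln(0.2179/0.7821) = -1.2777
θ = b + logit/(a) = -2.3 + (-1.2777)/1.0000 = -3.5777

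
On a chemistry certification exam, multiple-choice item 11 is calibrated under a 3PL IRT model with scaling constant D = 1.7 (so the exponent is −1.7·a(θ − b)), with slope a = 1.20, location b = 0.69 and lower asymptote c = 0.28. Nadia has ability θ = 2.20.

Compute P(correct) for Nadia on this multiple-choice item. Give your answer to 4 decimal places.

P(θ) = c + (1 − c) · 1 / (1 + exp(−D·a(θ − b)))
Exponent: 1.7 × 1.20 × (2.20 − 0.69) = 3.0804
1/(1 + e^{-3.0804}) = 0.9561
P = 0.28 + 0.72 × 0.9561 = 0.9684

0.9684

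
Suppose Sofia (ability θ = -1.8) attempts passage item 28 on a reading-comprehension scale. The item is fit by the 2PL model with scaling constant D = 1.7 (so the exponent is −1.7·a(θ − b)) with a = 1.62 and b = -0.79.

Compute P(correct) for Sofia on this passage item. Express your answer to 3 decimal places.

P(θ) = 1 / (1 + exp(−D·a(θ − b)))
Exponent: 1.7 × 1.62 × (-1.8 − (-0.79)) = -2.7815
1/(1 + e^{2.7815}) = 0.0583
P = 0.0583

0.058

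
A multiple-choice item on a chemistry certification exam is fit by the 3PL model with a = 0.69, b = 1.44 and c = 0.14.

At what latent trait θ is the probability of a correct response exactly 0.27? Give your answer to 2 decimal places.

-1.06

P(θ) = c + (1 − c) · 1 / (1 + exp(−a(θ − b)))
Remove guessing floor: (0.27 − 0.14)/(1 − 0.14) = 0.1512
logit = ln(0.1512/0.8488) = -1.7255
θ = b + logit/(a) = 1.44 + (-1.7255)/0.6900 = -1.0607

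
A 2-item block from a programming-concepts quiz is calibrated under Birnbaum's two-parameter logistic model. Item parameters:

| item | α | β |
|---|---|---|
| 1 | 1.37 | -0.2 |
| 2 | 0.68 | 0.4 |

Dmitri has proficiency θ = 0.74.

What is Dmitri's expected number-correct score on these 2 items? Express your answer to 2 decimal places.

P(θ) = 1 / (1 + exp(−α(θ − β)))
P_1 = 1/(1+e^{-1.2878}) = 0.7838
P_2 = 1/(1+e^{-0.2312}) = 0.5575
E[score] = 0.7838 + 0.5575 = 1.3413

1.34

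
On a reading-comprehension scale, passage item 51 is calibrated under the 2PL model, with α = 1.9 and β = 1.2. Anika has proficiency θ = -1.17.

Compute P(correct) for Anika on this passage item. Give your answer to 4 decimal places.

P(θ) = 1 / (1 + exp(−α(θ − β)))
Exponent: 1.9 × (-1.17 − 1.2) = -4.5030
1/(1 + e^{4.5030}) = 0.0110

0.0110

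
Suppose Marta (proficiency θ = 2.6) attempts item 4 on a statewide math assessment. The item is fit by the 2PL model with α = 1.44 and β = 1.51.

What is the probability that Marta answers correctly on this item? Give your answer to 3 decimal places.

P(θ) = 1 / (1 + exp(−α(θ − β)))
Exponent: 1.44 × (2.6 − 1.51) = 1.5696
1/(1 + e^{-1.5696}) = 0.8277

0.828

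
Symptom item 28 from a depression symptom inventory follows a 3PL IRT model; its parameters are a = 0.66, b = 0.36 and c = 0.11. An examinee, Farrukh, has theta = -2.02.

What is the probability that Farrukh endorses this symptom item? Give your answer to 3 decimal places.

P(theta) = c + (1 − c) · 1 / (1 + exp(−a(theta − b)))
Exponent: 0.66 × (-2.02 − 0.36) = -1.5708
1/(1 + e^{1.5708}) = 0.1721
P = 0.11 + 0.89 × 0.1721 = 0.2632

0.263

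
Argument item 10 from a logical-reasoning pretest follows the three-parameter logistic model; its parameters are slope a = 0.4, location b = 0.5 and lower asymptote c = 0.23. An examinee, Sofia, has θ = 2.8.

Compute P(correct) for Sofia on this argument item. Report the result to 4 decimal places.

0.7806

P(θ) = c + (1 − c) · 1 / (1 + exp(−a(θ − b)))
Exponent: 0.4 × (2.8 − 0.5) = 0.9200
1/(1 + e^{-0.9200}) = 0.7150
P = 0.23 + 0.77 × 0.7150 = 0.7806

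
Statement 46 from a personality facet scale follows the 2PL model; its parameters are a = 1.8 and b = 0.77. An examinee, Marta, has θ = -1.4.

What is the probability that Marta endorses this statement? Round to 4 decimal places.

0.0197

P(θ) = 1 / (1 + exp(−a(θ − b)))
Exponent: 1.8 × (-1.4 − 0.77) = -3.9060
1/(1 + e^{3.9060}) = 0.0197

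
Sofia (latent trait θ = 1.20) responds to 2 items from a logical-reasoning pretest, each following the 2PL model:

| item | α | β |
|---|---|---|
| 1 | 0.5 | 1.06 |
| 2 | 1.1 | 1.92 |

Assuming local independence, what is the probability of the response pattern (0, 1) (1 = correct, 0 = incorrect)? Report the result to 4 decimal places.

0.1504

P(θ) = 1 / (1 + exp(−α(θ − β)))
P_1 = 1/(1+e^{-0.0700}) = 0.5175
P_2 = 1/(1+e^{0.7920}) = 0.3117
L = (1−P_1) × P_2 = 0.4825 × 0.3117 = 0.15042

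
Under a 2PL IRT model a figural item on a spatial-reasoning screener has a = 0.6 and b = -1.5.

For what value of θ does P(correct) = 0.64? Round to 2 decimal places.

P(θ) = 1 / (1 + exp(−a(θ − b)))
logit = ln(0.6400/0.3600) = 0.5754
θ = b + logit/(a) = -1.5 + 0.5754/0.6000 = -0.5411

-0.54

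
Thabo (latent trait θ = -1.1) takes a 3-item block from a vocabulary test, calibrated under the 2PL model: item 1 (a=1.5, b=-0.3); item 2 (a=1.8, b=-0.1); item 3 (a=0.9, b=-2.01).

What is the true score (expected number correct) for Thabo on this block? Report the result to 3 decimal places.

P(θ) = 1 / (1 + exp(−a(θ − b)))
P_1 = 1/(1+e^{1.2000}) = 0.2315
P_2 = 1/(1+e^{1.8000}) = 0.1419
P_3 = 1/(1+e^{-0.8190}) = 0.6940
E[score] = 0.2315 + 0.1419 + 0.6940 = 1.0674

1.067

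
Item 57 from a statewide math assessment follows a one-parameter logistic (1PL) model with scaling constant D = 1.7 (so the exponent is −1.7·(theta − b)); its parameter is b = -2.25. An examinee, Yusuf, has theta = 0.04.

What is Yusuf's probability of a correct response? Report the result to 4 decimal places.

0.9800

P(theta) = 1 / (1 + exp(−D·(theta − b)))
Exponent: 1.7 × (0.04 − (-2.25)) = 3.8930
1/(1 + e^{-3.8930}) = 0.9800
P = 0.9800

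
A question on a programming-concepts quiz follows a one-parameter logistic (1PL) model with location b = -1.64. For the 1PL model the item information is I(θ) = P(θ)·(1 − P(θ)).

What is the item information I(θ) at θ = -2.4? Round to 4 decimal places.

P = 1/(1+e^{0.7600}) = 0.3186
P(1−P) = 0.3186 × 0.6814 = 0.2171
I = P(1−P) = 0.21711

0.2171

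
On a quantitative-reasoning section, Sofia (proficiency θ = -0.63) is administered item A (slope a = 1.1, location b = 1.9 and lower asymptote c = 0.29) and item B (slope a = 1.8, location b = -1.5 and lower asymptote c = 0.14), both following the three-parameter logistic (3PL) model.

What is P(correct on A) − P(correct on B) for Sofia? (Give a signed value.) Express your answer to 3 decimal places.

P(θ) = c + (1 − c) · 1 / (1 + exp(−a(θ − b)))
P_A = 0.3314
P_B = 0.8514
P_A − P_B = -0.5200

-0.520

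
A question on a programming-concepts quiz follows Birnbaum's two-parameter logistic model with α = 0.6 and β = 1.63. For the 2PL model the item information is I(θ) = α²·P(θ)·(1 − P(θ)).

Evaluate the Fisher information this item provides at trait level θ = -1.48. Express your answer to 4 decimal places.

0.0418

P = 1/(1+e^{1.8660}) = 0.1340
P(1−P) = 0.1340 × 0.8660 = 0.1160
I = α² × P(1−P) = 0.6² × 0.1160 = 0.04178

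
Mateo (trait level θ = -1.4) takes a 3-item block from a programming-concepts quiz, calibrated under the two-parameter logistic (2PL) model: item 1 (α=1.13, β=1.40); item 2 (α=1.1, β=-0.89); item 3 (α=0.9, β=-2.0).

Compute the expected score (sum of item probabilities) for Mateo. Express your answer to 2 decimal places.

1.04

P(θ) = 1 / (1 + exp(−α(θ − β)))
P_1 = 1/(1+e^{3.1640}) = 0.0405
P_2 = 1/(1+e^{0.5610}) = 0.3633
P_3 = 1/(1+e^{-0.5400}) = 0.6318
E[score] = 0.0405 + 0.3633 + 0.6318 = 1.0357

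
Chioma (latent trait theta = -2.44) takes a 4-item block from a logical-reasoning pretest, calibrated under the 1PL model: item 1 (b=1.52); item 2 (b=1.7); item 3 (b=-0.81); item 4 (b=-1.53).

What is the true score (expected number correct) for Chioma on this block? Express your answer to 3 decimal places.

P(theta) = 1 / (1 + exp(−(theta − b)))
P_1 = 1/(1+e^{3.9600}) = 0.0187
P_2 = 1/(1+e^{4.1400}) = 0.0157
P_3 = 1/(1+e^{1.6300}) = 0.1638
P_4 = 1/(1+e^{0.9100}) = 0.2870
E[score] = 0.0187 + 0.0157 + 0.1638 + 0.2870 = 0.4852

0.485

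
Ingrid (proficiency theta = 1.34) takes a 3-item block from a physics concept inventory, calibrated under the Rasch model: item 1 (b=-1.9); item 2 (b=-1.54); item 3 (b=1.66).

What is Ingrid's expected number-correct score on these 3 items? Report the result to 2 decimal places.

2.33

P(theta) = 1 / (1 + exp(−(theta − b)))
P_1 = 1/(1+e^{-3.2400}) = 0.9623
P_2 = 1/(1+e^{-2.8800}) = 0.9468
P_3 = 1/(1+e^{0.3200}) = 0.4207
E[score] = 0.9623 + 0.9468 + 0.4207 = 2.3298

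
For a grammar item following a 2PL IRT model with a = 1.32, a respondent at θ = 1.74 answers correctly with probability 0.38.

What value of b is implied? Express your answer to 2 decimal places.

P(θ) = 1 / (1 + exp(−a(θ − b)))
logit(0.38) = ln(0.38/0.62) = -0.4895
b = θ − logit/(a) = 1.74 − (-0.4895)/1.3200 = 2.1109

2.11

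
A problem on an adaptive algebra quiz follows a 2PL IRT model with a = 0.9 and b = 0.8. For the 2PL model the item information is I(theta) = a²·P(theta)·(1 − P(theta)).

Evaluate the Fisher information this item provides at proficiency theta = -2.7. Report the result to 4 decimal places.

0.0319

P = 1/(1+e^{3.1500}) = 0.0411
P(1−P) = 0.0411 × 0.9589 = 0.0394
I = a² × P(1−P) = 0.9² × 0.0394 = 0.03192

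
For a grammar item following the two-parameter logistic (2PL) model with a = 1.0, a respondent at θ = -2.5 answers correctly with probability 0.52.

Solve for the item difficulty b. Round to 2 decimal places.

-2.58

P(θ) = 1 / (1 + exp(−a(θ − b)))
logit(0.52) = ln(0.52/0.48) = 0.0800
b = θ − logit/(a) = -2.5 − 0.0800/1.0000 = -2.5800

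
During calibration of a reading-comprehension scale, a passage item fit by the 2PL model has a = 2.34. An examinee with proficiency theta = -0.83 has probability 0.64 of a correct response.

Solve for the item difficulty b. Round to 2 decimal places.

-1.08

P(theta) = 1 / (1 + exp(−a(theta − b)))
logit(0.64) = ln(0.64/0.36) = 0.5754
b = theta − logit/(a) = -0.83 − 0.5754/2.3400 = -1.0759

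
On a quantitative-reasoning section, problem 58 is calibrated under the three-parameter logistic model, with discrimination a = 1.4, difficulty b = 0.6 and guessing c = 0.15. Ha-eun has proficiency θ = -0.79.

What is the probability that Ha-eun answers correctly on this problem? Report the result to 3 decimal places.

0.256

P(θ) = c + (1 − c) · 1 / (1 + exp(−a(θ − b)))
Exponent: 1.4 × (-0.79 − 0.6) = -1.9460
1/(1 + e^{1.9460}) = 0.1250
P = 0.15 + 0.85 × 0.1250 = 0.2562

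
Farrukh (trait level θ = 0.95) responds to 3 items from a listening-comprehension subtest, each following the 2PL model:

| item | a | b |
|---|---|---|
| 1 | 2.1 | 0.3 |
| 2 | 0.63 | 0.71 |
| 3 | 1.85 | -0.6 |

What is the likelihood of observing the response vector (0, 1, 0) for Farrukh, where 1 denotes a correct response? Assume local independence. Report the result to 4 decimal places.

0.0059

P(θ) = 1 / (1 + exp(−a(θ − b)))
P_1 = 1/(1+e^{-1.3650}) = 0.7966
P_2 = 1/(1+e^{-0.1512}) = 0.5377
P_3 = 1/(1+e^{-2.8675}) = 0.9462
L = (1−P_1) × P_2 × (1−P_3) = 0.2034 × 0.5377 × 0.0538 = 0.00588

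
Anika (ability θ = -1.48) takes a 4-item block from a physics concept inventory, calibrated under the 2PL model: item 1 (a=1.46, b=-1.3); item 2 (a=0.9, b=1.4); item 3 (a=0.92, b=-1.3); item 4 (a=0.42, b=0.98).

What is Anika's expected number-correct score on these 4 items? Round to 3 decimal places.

P(θ) = 1 / (1 + exp(−a(θ − b)))
P_1 = 1/(1+e^{0.2628}) = 0.4347
P_2 = 1/(1+e^{2.5920}) = 0.0697
P_3 = 1/(1+e^{0.1656}) = 0.4587
P_4 = 1/(1+e^{1.0332}) = 0.2625
E[score] = 0.4347 + 0.0697 + 0.4587 + 0.2625 = 1.2255

1.225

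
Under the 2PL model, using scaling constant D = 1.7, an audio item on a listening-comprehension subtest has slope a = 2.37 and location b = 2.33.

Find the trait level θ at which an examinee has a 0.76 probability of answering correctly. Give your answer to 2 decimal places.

2.62

P(θ) = 1 / (1 + exp(−D·a(θ − b)))
logit = ln(0.7600/0.2400) = 1.1527
θ = b + logit/(1.7·a) = 2.33 + 1.1527/4.0290 = 2.6161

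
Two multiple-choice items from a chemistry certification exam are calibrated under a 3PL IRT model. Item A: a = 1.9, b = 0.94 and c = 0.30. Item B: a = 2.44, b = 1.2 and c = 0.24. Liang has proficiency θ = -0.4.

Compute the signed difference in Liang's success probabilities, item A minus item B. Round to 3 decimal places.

0.096

P(θ) = c + (1 − c) · 1 / (1 + exp(−a(θ − b)))
P_A = 0.3509
P_B = 0.2550
P_A − P_B = 0.0959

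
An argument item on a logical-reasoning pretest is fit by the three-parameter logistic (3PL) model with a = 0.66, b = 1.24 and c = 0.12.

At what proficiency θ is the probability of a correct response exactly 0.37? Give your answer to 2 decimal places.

P(θ) = c + (1 − c) · 1 / (1 + exp(−a(θ − b)))
Remove guessing floor: (0.37 − 0.12)/(1 − 0.12) = 0.2841
logit = ln(0.2841/0.7159) = -0.9243
θ = b + logit/(a) = 1.24 + (-0.9243)/0.6600 = -0.1604

-0.16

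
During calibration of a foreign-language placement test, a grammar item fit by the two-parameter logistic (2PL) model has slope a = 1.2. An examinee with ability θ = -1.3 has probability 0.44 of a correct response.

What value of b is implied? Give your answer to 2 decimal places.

P(θ) = 1 / (1 + exp(−a(θ − b)))
logit(0.44) = ln(0.44/0.56) = -0.2412
b = θ − logit/(a) = -1.3 − (-0.2412)/1.2000 = -1.0990

-1.10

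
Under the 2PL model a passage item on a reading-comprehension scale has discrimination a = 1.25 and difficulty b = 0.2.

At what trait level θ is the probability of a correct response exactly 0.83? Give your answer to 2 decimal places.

1.47

P(θ) = 1 / (1 + exp(−a(θ − b)))
logit = ln(0.8300/0.1700) = 1.5856
θ = b + logit/(a) = 0.2 + 1.5856/1.2500 = 1.4685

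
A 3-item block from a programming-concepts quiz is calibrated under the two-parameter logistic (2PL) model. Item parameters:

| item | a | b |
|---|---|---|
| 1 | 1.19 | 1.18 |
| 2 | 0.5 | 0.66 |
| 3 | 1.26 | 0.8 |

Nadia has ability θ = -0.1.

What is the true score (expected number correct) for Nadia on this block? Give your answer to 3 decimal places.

0.829

P(θ) = 1 / (1 + exp(−a(θ − b)))
P_1 = 1/(1+e^{1.5232}) = 0.1790
P_2 = 1/(1+e^{0.3800}) = 0.4061
P_3 = 1/(1+e^{1.1340}) = 0.2434
E[score] = 0.1790 + 0.4061 + 0.2434 = 0.8285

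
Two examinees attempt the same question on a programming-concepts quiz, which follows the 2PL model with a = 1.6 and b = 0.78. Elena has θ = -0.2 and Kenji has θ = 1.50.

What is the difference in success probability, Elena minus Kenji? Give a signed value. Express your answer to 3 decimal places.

-0.587

P(θ) = 1 / (1 + exp(−a(θ − b)))
P(Elena) = 0.1725  [exponent -1.5680]
P(Kenji) = 0.7599  [exponent 1.1520]
Difference = 0.1725 − 0.7599 = -0.5874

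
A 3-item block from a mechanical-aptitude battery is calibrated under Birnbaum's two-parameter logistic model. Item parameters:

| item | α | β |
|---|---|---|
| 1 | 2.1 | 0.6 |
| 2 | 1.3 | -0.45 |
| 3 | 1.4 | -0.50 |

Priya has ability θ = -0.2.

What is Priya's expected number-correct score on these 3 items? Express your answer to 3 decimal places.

P(θ) = 1 / (1 + exp(−α(θ − β)))
P_1 = 1/(1+e^{1.6800}) = 0.1571
P_2 = 1/(1+e^{-0.3250}) = 0.5805
P_3 = 1/(1+e^{-0.4200}) = 0.6035
E[score] = 0.1571 + 0.5805 + 0.6035 = 1.3411

1.341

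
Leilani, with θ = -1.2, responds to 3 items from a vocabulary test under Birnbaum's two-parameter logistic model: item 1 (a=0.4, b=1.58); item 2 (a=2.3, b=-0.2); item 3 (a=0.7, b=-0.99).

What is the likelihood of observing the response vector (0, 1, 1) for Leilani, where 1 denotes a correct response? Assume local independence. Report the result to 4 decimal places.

P(θ) = 1 / (1 + exp(−a(θ − b)))
P_1 = 1/(1+e^{1.1120}) = 0.2475
P_2 = 1/(1+e^{2.3000}) = 0.0911
P_3 = 1/(1+e^{0.1470}) = 0.4633
L = (1−P_1) × P_2 × P_3 = 0.7525 × 0.0911 × 0.4633 = 0.03177

0.0318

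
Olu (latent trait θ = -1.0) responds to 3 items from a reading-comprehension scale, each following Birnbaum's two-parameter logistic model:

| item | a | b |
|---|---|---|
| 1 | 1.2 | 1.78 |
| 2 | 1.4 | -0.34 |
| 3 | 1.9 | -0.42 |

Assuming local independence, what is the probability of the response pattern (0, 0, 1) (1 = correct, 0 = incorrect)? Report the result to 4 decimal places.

P(θ) = 1 / (1 + exp(−a(θ − b)))
P_1 = 1/(1+e^{3.3360}) = 0.0344
P_2 = 1/(1+e^{0.9240}) = 0.2841
P_3 = 1/(1+e^{1.1020}) = 0.2494
L = (1−P_1) × (1−P_2) × P_3 = 0.9656 × 0.7159 × 0.2494 = 0.17238

0.1724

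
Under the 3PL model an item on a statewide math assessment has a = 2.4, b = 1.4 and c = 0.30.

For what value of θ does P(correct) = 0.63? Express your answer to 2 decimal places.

P(θ) = c + (1 − c) · 1 / (1 + exp(−a(θ − b)))
Remove guessing floor: (0.63 − 0.30)/(1 − 0.30) = 0.4714
logit = ln(0.4714/0.5286) = -0.1144
θ = b + logit/(a) = 1.4 + (-0.1144)/2.4000 = 1.3523

1.35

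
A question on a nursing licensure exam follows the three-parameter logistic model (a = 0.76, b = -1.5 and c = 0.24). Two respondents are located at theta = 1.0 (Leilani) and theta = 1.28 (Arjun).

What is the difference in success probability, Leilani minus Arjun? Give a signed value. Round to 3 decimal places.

P(theta) = c + (1 − c) · 1 / (1 + exp(−a(theta − b)))
P(Leilani) = 0.9011  [exponent 1.9000]
P(Arjun) = 0.9180  [exponent 2.1128]
Difference = 0.9011 − 0.9180 = -0.0169

-0.017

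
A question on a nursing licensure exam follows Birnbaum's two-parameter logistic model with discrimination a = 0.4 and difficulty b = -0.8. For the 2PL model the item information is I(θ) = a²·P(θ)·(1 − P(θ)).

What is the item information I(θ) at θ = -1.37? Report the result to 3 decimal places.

0.039

P = 1/(1+e^{0.2280}) = 0.4432
P(1−P) = 0.4432 × 0.5568 = 0.2468
I = a² × P(1−P) = 0.4² × 0.2468 = 0.03948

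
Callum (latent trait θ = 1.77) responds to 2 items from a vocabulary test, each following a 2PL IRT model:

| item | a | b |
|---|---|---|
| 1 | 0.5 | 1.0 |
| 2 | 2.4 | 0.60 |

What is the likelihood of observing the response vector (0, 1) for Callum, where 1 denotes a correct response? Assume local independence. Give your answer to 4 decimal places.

0.3819

P(θ) = 1 / (1 + exp(−a(θ − b)))
P_1 = 1/(1+e^{-0.3850}) = 0.5951
P_2 = 1/(1+e^{-2.8080}) = 0.9431
L = (1−P_1) × P_2 = 0.4049 × 0.9431 = 0.38188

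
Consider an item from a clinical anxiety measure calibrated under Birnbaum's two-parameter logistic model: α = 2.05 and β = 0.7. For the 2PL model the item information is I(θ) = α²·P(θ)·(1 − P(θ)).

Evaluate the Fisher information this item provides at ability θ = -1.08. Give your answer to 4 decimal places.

0.1039

P = 1/(1+e^{3.6490}) = 0.0254
P(1−P) = 0.0254 × 0.9746 = 0.0247
I = α² × P(1−P) = 2.05² × 0.0247 = 0.10386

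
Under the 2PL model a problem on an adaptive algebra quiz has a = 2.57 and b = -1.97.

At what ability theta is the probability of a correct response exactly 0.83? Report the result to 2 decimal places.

P(theta) = 1 / (1 + exp(−a(theta − b)))
logit = ln(0.8300/0.1700) = 1.5856
theta = b + logit/(a) = -1.97 + 1.5856/2.5700 = -1.3530

-1.35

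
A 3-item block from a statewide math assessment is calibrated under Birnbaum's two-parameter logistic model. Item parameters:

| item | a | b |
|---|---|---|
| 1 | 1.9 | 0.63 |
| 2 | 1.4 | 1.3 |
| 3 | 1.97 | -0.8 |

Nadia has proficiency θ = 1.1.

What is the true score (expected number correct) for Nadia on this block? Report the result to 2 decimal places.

P(θ) = 1 / (1 + exp(−a(θ − b)))
P_1 = 1/(1+e^{-0.8930}) = 0.7095
P_2 = 1/(1+e^{0.2800}) = 0.4305
P_3 = 1/(1+e^{-3.7430}) = 0.9769
E[score] = 0.7095 + 0.4305 + 0.9769 = 2.1168

2.12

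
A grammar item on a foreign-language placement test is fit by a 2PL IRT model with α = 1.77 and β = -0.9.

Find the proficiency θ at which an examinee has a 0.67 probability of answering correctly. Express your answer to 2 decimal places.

-0.50

P(θ) = 1 / (1 + exp(−α(θ − β)))
logit = ln(0.6700/0.3300) = 0.7082
θ = β + logit/(α) = -0.9 + 0.7082/1.7700 = -0.4999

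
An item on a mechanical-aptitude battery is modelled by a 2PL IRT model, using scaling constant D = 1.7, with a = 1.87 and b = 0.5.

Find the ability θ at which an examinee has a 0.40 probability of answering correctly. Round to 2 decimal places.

0.37

P(θ) = 1 / (1 + exp(−D·a(θ − b)))
logit = ln(0.4000/0.6000) = -0.4055
θ = b + logit/(1.7·a) = 0.5 + (-0.4055)/3.1790 = 0.3725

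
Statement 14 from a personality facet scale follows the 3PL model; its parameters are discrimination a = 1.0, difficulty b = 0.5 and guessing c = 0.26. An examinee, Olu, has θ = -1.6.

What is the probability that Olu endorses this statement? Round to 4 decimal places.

P(θ) = c + (1 − c) · 1 / (1 + exp(−a(θ − b)))
Exponent: 1.0 × (-1.6 − 0.5) = -2.1000
1/(1 + e^{2.1000}) = 0.1091
P = 0.26 + 0.74 × 0.1091 = 0.3407

0.3407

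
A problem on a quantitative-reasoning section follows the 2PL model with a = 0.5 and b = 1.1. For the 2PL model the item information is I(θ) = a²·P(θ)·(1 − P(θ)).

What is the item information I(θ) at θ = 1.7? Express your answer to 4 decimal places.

0.0611

P = 1/(1+e^{-0.3000}) = 0.5744
P(1−P) = 0.5744 × 0.4256 = 0.2445
I = a² × P(1−P) = 0.5² × 0.2445 = 0.06111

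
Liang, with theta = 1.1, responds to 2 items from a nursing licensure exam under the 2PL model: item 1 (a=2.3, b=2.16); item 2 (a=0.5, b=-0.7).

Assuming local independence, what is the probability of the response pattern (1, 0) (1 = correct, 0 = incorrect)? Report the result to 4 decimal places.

0.0232

P(theta) = 1 / (1 + exp(−a(theta − b)))
P_1 = 1/(1+e^{2.4380}) = 0.0803
P_2 = 1/(1+e^{-0.9000}) = 0.7109
L = P_1 × (1−P_2) = 0.0803 × 0.2891 = 0.02322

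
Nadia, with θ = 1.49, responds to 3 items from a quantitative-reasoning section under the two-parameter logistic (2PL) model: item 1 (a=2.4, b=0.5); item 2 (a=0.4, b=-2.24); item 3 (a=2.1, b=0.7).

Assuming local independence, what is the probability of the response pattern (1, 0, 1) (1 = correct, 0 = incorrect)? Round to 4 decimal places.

0.1411

P(θ) = 1 / (1 + exp(−a(θ − b)))
P_1 = 1/(1+e^{-2.3760}) = 0.9150
P_2 = 1/(1+e^{-1.4920}) = 0.8164
P_3 = 1/(1+e^{-1.6590}) = 0.8401
L = P_1 × (1−P_2) × P_3 = 0.9150 × 0.1836 × 0.8401 = 0.14115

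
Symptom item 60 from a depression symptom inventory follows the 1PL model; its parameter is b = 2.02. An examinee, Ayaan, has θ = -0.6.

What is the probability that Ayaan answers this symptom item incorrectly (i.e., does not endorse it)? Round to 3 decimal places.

P(θ) = 1 / (1 + exp(−(θ − b)))
Exponent: (-0.6 − 2.02) = -2.6200
1/(1 + e^{2.6200}) = 0.0679
P = 0.0679
P(incorrect) = 1 − 0.0679 = 0.9321

0.932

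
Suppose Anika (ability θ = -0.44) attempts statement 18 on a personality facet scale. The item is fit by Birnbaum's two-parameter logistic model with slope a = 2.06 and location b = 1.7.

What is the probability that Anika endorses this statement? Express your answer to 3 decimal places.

P(θ) = 1 / (1 + exp(−a(θ − b)))
Exponent: 2.06 × (-0.44 − 1.7) = -4.4084
1/(1 + e^{4.4084}) = 0.0120

0.012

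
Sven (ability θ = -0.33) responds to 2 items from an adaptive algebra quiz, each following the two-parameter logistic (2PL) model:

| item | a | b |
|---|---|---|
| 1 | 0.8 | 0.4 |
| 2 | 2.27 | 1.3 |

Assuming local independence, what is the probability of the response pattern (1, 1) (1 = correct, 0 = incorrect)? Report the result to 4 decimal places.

0.0086

P(θ) = 1 / (1 + exp(−a(θ − b)))
P_1 = 1/(1+e^{0.5840}) = 0.3580
P_2 = 1/(1+e^{3.7001}) = 0.0241
L = P_1 × P_2 = 0.3580 × 0.0241 = 0.00864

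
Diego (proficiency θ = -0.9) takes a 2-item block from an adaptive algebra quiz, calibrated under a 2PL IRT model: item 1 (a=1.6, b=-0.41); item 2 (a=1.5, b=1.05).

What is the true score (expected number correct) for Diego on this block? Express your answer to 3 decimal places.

P(θ) = 1 / (1 + exp(−a(θ − b)))
P_1 = 1/(1+e^{0.7840}) = 0.3135
P_2 = 1/(1+e^{2.9250}) = 0.0509
E[score] = 0.3135 + 0.0509 = 0.3644

0.364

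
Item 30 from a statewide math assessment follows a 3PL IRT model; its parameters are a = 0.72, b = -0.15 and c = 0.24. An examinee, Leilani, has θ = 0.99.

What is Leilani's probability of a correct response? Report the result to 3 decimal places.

P(θ) = c + (1 − c) · 1 / (1 + exp(−a(θ − b)))
Exponent: 0.72 × (0.99 − (-0.15)) = 0.8208
1/(1 + e^{-0.8208}) = 0.6944
P = 0.24 + 0.76 × 0.6944 = 0.7677

0.768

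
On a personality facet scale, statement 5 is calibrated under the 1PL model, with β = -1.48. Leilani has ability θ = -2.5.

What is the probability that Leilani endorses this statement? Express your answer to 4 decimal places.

0.2650

P(θ) = 1 / (1 + exp(−(θ − β)))
Exponent: (-2.5 − (-1.48)) = -1.0200
1/(1 + e^{1.0200}) = 0.2650
P = 0.2650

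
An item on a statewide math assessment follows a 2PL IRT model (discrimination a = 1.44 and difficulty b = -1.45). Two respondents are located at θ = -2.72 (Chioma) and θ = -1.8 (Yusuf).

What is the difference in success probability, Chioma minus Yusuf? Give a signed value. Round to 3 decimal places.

P(θ) = 1 / (1 + exp(−a(θ − b)))
P(Chioma) = 0.1384  [exponent -1.8288]
P(Yusuf) = 0.3766  [exponent -0.5040]
Difference = 0.1384 − 0.3766 = -0.2382

-0.238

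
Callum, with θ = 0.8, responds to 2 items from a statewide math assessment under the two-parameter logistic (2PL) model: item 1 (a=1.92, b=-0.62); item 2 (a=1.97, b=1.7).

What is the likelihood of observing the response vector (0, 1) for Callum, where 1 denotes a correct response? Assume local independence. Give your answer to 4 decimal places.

P(θ) = 1 / (1 + exp(−a(θ − b)))
P_1 = 1/(1+e^{-2.7264}) = 0.9386
P_2 = 1/(1+e^{1.7730}) = 0.1452
L = (1−P_1) × P_2 = 0.0614 × 0.1452 = 0.00892

0.0089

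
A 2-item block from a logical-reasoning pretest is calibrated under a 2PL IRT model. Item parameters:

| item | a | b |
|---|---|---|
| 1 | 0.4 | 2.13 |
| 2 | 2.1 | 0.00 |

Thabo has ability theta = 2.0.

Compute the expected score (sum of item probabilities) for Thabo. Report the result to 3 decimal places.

1.472

P(theta) = 1 / (1 + exp(−a(theta − b)))
P_1 = 1/(1+e^{0.0520}) = 0.4870
P_2 = 1/(1+e^{-4.2000}) = 0.9852
E[score] = 0.4870 + 0.9852 = 1.4722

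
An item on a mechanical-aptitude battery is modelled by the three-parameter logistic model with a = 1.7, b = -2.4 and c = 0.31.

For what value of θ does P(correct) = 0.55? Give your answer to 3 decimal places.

-2.770

P(θ) = c + (1 − c) · 1 / (1 + exp(−a(θ − b)))
Remove guessing floor: (0.55 − 0.31)/(1 − 0.31) = 0.3478
logit = ln(0.3478/0.6522) = -0.6286
θ = b + logit/(a) = -2.4 + (-0.6286)/1.7000 = -2.7698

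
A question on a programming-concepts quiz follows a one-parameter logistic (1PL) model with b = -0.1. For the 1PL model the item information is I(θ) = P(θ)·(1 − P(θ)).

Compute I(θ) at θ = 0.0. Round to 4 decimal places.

0.2494

P = 1/(1+e^{-0.1000}) = 0.5250
P(1−P) = 0.5250 × 0.4750 = 0.2494
I = P(1−P) = 0.24938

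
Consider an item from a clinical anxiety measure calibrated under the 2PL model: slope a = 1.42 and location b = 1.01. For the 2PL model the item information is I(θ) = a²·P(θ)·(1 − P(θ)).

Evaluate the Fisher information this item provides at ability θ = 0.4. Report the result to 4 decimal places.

0.4202

P = 1/(1+e^{0.8662}) = 0.2960
P(1−P) = 0.2960 × 0.7040 = 0.2084
I = a² × P(1−P) = 1.42² × 0.2084 = 0.42022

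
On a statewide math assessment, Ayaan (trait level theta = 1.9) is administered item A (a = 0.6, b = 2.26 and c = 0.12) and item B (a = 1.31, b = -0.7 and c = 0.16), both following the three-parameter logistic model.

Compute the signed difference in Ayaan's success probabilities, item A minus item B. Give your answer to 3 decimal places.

-0.460

P(theta) = c + (1 − c) · 1 / (1 + exp(−a(theta − b)))
P_A = 0.5127
P_B = 0.9730
P_A − P_B = -0.4604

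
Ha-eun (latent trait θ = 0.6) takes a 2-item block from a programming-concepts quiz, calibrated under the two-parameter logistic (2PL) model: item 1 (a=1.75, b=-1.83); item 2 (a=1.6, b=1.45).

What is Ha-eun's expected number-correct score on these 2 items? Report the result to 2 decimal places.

P(θ) = 1 / (1 + exp(−a(θ − b)))
P_1 = 1/(1+e^{-4.2525}) = 0.9860
P_2 = 1/(1+e^{1.3600}) = 0.2042
E[score] = 0.9860 + 0.2042 = 1.1902

1.19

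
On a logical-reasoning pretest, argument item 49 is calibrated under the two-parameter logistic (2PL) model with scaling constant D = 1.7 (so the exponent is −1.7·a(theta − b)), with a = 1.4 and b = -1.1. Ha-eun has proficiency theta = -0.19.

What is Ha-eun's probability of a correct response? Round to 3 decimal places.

P(theta) = 1 / (1 + exp(−D·a(theta − b)))
Exponent: 1.7 × 1.4 × (-0.19 − (-1.1)) = 2.1658
1/(1 + e^{-2.1658}) = 0.8971
P = 0.8971

0.897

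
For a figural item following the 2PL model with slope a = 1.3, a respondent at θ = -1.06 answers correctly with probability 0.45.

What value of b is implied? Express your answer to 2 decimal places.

-0.91

P(θ) = 1 / (1 + exp(−a(θ − b)))
logit(0.45) = ln(0.45/0.55) = -0.2007
b = θ − logit/(a) = -1.06 − (-0.2007)/1.3000 = -0.9056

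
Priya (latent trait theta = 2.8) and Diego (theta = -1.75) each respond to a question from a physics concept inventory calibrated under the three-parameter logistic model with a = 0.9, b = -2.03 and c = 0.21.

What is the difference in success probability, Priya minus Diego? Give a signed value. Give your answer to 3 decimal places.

0.335

P(theta) = c + (1 − c) · 1 / (1 + exp(−a(theta − b)))
P(Priya) = 0.9899  [exponent 4.3470]
P(Diego) = 0.6545  [exponent 0.2520]
Difference = 0.9899 − 0.6545 = 0.3354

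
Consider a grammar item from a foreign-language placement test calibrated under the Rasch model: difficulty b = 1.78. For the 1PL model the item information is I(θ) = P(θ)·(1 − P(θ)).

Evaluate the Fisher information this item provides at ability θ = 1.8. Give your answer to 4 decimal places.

P = 1/(1+e^{-0.0200}) = 0.5050
P(1−P) = 0.5050 × 0.4950 = 0.2500
I = P(1−P) = 0.24998

0.2500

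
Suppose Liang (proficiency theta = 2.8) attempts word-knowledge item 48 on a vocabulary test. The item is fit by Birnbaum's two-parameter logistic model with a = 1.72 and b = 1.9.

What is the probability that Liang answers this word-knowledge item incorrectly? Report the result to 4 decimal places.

0.1754

P(theta) = 1 / (1 + exp(−a(theta − b)))
Exponent: 1.72 × (2.8 − 1.9) = 1.5480
1/(1 + e^{-1.5480}) = 0.8246
P(incorrect) = 1 − 0.8246 = 0.1754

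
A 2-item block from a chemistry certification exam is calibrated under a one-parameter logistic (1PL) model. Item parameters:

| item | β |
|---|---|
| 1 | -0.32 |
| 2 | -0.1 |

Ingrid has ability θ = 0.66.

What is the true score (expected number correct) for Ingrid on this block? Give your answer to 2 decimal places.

P(θ) = 1 / (1 + exp(−(θ − β)))
P_1 = 1/(1+e^{-0.9800}) = 0.7271
P_2 = 1/(1+e^{-0.7600}) = 0.6814
E[score] = 0.7271 + 0.6814 = 1.4085

1.41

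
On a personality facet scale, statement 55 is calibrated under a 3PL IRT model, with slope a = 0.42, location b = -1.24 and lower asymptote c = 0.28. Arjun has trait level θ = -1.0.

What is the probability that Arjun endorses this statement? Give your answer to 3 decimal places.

0.658

P(θ) = c + (1 − c) · 1 / (1 + exp(−a(θ − b)))
Exponent: 0.42 × (-1.0 − (-1.24)) = 0.1008
1/(1 + e^{-0.1008}) = 0.5252
P = 0.28 + 0.72 × 0.5252 = 0.6581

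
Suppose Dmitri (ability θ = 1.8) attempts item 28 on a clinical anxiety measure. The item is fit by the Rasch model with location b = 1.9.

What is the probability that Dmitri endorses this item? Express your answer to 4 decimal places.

P(θ) = 1 / (1 + exp(−(θ − b)))
Exponent: (1.8 − 1.9) = -0.1000
1/(1 + e^{0.1000}) = 0.4750
P = 0.4750

0.4750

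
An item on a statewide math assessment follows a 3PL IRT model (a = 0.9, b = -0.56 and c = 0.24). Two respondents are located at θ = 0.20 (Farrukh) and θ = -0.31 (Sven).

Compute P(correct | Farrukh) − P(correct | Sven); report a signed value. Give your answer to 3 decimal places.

0.083

P(θ) = c + (1 − c) · 1 / (1 + exp(−a(θ − b)))
P(Farrukh) = 0.7451  [exponent 0.6840]
P(Sven) = 0.6626  [exponent 0.2250]
Difference = 0.7451 − 0.6626 = 0.0825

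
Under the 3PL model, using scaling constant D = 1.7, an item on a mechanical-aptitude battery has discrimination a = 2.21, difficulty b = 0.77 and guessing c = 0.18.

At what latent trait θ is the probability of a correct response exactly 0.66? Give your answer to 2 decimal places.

P(θ) = c + (1 − c) · 1 / (1 + exp(−D·a(θ − b)))
Remove guessing floor: (0.66 − 0.18)/(1 − 0.18) = 0.5854
logit = ln(0.5854/0.4146) = 0.3448
θ = b + logit/(1.7·a) = 0.77 + 0.3448/3.7570 = 0.8618

0.86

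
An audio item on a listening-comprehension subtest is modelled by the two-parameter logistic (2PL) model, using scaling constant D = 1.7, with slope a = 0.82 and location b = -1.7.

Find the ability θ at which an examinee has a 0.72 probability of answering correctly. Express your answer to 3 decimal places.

P(θ) = 1 / (1 + exp(−D·a(θ − b)))
logit = ln(0.7200/0.2800) = 0.9445
θ = b + logit/(1.7·a) = -1.7 + 0.9445/1.3940 = -1.0225

-1.022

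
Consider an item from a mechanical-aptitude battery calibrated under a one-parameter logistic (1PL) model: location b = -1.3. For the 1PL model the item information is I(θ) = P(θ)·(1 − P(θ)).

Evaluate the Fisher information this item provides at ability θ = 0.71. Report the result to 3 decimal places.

0.104

P = 1/(1+e^{-2.0100}) = 0.8818
P(1−P) = 0.8818 × 0.1182 = 0.1042
I = P(1−P) = 0.10420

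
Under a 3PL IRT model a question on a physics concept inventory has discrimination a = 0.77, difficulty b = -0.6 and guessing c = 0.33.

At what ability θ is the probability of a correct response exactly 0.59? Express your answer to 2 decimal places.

-1.19

P(θ) = c + (1 − c) · 1 / (1 + exp(−a(θ − b)))
Remove guessing floor: (0.59 − 0.33)/(1 − 0.33) = 0.3881
logit = ln(0.3881/0.6119) = -0.4555
θ = b + logit/(a) = -0.6 + (-0.4555)/0.7700 = -1.1915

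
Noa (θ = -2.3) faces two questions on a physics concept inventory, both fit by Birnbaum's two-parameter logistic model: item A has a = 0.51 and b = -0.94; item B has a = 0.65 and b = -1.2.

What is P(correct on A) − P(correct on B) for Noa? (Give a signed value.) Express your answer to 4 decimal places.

P(θ) = 1 / (1 + exp(−a(θ − b)))
P_A = 0.3332
P_B = 0.3285
P_A − P_B = 0.0047

0.0047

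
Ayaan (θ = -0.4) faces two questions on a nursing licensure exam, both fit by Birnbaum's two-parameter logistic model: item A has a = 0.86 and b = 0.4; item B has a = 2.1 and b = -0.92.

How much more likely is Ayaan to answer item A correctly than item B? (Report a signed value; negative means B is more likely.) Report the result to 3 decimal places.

-0.414

P(θ) = 1 / (1 + exp(−a(θ − b)))
P_A = 0.3345
P_B = 0.7488
P_A − P_B = -0.4143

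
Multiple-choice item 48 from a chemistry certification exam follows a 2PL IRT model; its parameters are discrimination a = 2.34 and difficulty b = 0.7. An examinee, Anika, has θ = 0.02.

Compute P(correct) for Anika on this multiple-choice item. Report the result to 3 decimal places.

0.169

P(θ) = 1 / (1 + exp(−a(θ − b)))
Exponent: 2.34 × (0.02 − 0.7) = -1.5912
1/(1 + e^{1.5912}) = 0.1692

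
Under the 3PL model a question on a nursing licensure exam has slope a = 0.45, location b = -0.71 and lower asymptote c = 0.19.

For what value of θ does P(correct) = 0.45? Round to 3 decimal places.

-2.375

P(θ) = c + (1 − c) · 1 / (1 + exp(−a(θ − b)))
Remove guessing floor: (0.45 − 0.19)/(1 − 0.19) = 0.3210
logit = ln(0.3210/0.6790) = -0.7492
θ = b + logit/(a) = -0.71 + (-0.7492)/0.4500 = -2.3750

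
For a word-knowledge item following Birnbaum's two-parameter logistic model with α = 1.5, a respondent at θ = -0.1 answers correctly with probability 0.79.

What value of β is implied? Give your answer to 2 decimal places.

P(θ) = 1 / (1 + exp(−α(θ − β)))
logit(0.79) = ln(0.79/0.21) = 1.3249
β = θ − logit/(α) = -0.1 − 1.3249/1.5000 = -0.9833

-0.98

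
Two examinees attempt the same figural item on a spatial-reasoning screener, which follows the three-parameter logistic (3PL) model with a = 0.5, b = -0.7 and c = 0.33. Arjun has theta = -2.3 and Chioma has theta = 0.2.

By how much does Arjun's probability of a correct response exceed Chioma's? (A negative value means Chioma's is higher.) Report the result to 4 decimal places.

P(theta) = c + (1 − c) · 1 / (1 + exp(−a(theta − b)))
P(Arjun) = 0.5377  [exponent -0.8000]
P(Chioma) = 0.7391  [exponent 0.4500]
Difference = 0.5377 − 0.7391 = -0.2014

-0.2014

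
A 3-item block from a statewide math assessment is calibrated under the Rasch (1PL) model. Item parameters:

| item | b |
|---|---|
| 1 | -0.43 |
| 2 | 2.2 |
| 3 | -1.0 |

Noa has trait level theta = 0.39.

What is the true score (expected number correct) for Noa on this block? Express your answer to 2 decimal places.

1.64

P(theta) = 1 / (1 + exp(−(theta − b)))
P_1 = 1/(1+e^{-0.8200}) = 0.6942
P_2 = 1/(1+e^{1.8100}) = 0.1406
P_3 = 1/(1+e^{-1.3900}) = 0.8006
E[score] = 0.6942 + 0.1406 + 0.8006 = 1.6355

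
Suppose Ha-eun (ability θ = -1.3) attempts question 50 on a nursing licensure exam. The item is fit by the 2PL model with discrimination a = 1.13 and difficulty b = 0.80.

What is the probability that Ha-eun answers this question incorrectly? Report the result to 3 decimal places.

0.915

P(θ) = 1 / (1 + exp(−a(θ − b)))
Exponent: 1.13 × (-1.3 − 0.80) = -2.3730
1/(1 + e^{2.3730}) = 0.0853
P(incorrect) = 1 − 0.0853 = 0.9147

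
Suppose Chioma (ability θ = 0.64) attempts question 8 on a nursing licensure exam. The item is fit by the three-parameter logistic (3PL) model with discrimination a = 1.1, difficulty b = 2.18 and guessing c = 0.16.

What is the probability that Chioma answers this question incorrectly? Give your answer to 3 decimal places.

P(θ) = c + (1 − c) · 1 / (1 + exp(−a(θ − b)))
Exponent: 1.1 × (0.64 − 2.18) = -1.6940
1/(1 + e^{1.6940}) = 0.1553
P = 0.16 + 0.84 × 0.1553 = 0.2904
P(incorrect) = 1 − 0.2904 = 0.7096

0.710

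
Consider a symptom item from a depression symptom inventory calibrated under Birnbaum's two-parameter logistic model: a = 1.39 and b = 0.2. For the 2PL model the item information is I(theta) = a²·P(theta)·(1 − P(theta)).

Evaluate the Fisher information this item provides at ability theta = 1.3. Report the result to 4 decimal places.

0.2829

P = 1/(1+e^{-1.5290}) = 0.8219
P(1−P) = 0.8219 × 0.1781 = 0.1464
I = a² × P(1−P) = 1.39² × 0.1464 = 0.28287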